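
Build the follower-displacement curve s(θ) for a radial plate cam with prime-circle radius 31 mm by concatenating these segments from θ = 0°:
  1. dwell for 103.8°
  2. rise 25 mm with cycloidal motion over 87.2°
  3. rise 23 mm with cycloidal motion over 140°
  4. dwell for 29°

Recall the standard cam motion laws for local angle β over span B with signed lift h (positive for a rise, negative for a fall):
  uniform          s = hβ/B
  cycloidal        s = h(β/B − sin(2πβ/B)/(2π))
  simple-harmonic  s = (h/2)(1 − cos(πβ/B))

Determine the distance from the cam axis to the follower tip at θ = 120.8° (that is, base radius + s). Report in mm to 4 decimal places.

seg 1 [0°–103.8°] dwell: s stays 0.0000
seg 2 [103.8°–191°] cycloidal, h=25: θ=120.8° here. β=17, B=87.2. 25·(0.1950 − sin(2π·0.1950)/(2π)) = 1.1306 → s = 1.1306
radial distance = base radius + s = 31 + 1.1306 = 32.1306

32.1306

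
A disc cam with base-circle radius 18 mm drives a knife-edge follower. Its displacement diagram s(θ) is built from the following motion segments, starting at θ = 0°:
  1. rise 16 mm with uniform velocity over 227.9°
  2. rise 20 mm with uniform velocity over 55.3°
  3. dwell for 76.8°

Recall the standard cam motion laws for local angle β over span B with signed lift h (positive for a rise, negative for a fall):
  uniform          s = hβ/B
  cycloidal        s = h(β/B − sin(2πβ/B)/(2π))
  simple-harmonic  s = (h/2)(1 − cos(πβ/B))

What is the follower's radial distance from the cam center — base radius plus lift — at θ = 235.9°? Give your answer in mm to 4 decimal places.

seg 1 [0°–227.9°] uniform, h=16: full span → s += 16 → s = 16.0000
seg 2 [227.9°–283.2°] uniform, h=20: θ=235.9° here. β=8, B=55.3. 20·8/55.3 = 2.8933 → s = 18.8933
radial distance = base radius + s = 18 + 18.8933 = 36.8933

36.8933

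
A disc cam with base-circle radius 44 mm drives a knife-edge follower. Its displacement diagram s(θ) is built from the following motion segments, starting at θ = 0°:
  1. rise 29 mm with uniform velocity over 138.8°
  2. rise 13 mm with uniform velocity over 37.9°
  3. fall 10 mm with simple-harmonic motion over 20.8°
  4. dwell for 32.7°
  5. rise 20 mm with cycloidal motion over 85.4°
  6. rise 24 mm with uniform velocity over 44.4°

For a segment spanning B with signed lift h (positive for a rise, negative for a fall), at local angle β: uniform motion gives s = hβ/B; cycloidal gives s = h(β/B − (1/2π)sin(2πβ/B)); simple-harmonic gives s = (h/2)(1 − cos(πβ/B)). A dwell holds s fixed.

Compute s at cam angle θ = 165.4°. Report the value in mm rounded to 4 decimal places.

seg 1 [0°–138.8°] uniform, h=29: full span → s += 29 → s = 29.0000
seg 2 [138.8°–176.7°] uniform, h=13: θ=165.4° here. β=26.6, B=37.9. 13·26.6/37.9 = 9.1240 → s = 38.1240

38.1240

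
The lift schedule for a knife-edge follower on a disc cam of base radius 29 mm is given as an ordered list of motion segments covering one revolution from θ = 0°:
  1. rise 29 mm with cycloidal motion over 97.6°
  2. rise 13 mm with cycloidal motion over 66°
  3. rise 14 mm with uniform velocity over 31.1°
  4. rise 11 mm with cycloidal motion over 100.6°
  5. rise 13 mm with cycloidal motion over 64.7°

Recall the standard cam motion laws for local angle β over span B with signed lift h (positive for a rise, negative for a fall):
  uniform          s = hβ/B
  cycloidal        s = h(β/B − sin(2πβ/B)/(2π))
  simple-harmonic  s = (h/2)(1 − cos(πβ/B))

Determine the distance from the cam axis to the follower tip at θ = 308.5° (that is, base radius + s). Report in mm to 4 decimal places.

seg 1 [0°–97.6°] cycloidal, h=29: full span → s += 29 → s = 29.0000
seg 2 [97.6°–163.6°] cycloidal, h=13: full span → s += 13 → s = 42.0000
seg 3 [163.6°–194.7°] uniform, h=14: full span → s += 14 → s = 56.0000
seg 4 [194.7°–295.3°] cycloidal, h=11: full span → s += 11 → s = 67.0000
seg 5 [295.3°–360°] cycloidal, h=13: θ=308.5° here. β=13.2, B=64.7. 13·(0.2040 − sin(2π·0.2040)/(2π)) = 0.6690 → s = 67.6690
radial distance = base radius + s = 29 + 67.6690 = 96.6690

96.6690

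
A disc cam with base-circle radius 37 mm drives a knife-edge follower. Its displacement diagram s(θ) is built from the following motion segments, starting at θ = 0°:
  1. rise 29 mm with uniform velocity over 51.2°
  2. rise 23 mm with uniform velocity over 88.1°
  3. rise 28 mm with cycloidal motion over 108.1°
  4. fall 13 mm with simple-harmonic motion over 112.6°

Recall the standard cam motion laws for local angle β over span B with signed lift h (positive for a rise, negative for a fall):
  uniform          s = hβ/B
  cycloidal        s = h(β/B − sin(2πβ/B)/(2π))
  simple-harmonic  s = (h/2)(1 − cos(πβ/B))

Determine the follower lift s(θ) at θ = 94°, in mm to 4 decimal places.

seg 1 [0°–51.2°] uniform, h=29: full span → s += 29 → s = 29.0000
seg 2 [51.2°–139.3°] uniform, h=23: θ=94° here. β=42.8, B=88.1. 23·42.8/88.1 = 11.1737 → s = 40.1737

40.1737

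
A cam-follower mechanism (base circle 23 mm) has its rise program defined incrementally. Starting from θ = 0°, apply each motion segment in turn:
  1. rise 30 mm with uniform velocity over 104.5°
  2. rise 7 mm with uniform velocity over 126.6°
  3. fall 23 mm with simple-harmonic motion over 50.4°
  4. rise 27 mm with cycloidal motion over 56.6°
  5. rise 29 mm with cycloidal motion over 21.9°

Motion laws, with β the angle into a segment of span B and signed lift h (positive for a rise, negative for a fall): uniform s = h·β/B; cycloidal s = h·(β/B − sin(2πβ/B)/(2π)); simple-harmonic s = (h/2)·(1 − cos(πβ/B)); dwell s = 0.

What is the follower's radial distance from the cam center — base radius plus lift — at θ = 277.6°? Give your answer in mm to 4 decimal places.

seg 1 [0°–104.5°] uniform, h=30: full span → s += 30 → s = 30.0000
seg 2 [104.5°–231.1°] uniform, h=7: full span → s += 7 → s = 37.0000
seg 3 [231.1°–281.5°] simple-harmonic, h=-23: θ=277.6° here. β=46.5, B=50.4. -23/2·(1 − cos(π·0.9226)) = -22.6619 → s = 14.3381
radial distance = base radius + s = 23 + 14.3381 = 37.3381

37.3381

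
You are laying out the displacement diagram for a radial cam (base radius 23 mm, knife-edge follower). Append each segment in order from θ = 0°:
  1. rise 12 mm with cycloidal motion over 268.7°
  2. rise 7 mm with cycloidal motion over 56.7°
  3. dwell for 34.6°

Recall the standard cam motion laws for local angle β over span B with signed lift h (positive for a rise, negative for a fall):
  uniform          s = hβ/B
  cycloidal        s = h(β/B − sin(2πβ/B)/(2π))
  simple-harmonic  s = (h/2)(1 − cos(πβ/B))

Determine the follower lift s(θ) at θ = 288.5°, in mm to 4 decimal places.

seg 1 [0°–268.7°] cycloidal, h=12: full span → s += 12 → s = 12.0000
seg 2 [268.7°–325.4°] cycloidal, h=7: θ=288.5° here. β=19.8, B=56.7. 7·(0.3492 − sin(2π·0.3492)/(2π)) = 1.5399 → s = 13.5399

13.5399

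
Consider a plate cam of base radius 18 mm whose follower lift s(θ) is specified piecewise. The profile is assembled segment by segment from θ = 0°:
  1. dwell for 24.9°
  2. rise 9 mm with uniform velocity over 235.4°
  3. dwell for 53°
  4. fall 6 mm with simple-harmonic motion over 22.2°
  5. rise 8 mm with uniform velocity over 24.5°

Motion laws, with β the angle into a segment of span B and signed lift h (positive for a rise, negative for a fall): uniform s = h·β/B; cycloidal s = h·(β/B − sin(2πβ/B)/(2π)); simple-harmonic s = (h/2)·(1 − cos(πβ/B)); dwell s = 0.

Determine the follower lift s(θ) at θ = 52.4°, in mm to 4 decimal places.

seg 1 [0°–24.9°] dwell: s stays 0.0000
seg 2 [24.9°–260.3°] uniform, h=9: θ=52.4° here. β=27.5, B=235.4. 9·27.5/235.4 = 1.0514 → s = 1.0514

1.0514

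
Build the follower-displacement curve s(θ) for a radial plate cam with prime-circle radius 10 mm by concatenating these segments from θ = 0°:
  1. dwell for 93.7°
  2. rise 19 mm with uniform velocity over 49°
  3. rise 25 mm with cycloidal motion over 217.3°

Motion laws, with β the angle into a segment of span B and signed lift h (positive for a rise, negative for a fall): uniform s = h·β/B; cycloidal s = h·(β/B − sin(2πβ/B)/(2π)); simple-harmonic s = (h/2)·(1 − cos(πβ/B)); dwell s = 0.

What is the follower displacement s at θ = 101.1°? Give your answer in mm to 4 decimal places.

seg 1 [0°–93.7°] dwell: s stays 0.0000
seg 2 [93.7°–142.7°] uniform, h=19: θ=101.1° here. β=7.4, B=49. 19·7.4/49 = 2.8694 → s = 2.8694

2.8694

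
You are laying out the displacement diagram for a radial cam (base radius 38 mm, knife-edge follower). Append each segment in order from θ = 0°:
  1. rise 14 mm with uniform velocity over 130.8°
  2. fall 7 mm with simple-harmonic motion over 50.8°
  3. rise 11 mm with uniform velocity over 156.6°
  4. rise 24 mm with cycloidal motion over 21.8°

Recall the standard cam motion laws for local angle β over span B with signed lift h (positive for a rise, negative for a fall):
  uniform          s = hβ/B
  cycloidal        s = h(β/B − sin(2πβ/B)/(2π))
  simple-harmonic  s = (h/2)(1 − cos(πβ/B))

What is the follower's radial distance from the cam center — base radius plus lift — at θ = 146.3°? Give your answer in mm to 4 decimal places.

seg 1 [0°–130.8°] uniform, h=14: full span → s += 14 → s = 14.0000
seg 2 [130.8°–181.6°] simple-harmonic, h=-7: θ=146.3° here. β=15.5, B=50.8. -7/2·(1 − cos(π·0.3051)) = -1.4885 → s = 12.5115
radial distance = base radius + s = 38 + 12.5115 = 50.5115

50.5115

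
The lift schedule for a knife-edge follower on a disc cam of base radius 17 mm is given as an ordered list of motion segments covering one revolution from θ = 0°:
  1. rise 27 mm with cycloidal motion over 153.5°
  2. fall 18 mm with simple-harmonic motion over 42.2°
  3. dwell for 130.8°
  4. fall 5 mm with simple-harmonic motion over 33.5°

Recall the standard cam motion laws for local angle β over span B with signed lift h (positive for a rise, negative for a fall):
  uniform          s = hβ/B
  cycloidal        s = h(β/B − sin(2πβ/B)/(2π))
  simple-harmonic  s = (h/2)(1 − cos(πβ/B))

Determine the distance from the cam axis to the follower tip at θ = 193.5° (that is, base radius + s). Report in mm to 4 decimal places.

seg 1 [0°–153.5°] cycloidal, h=27: full span → s += 27 → s = 27.0000
seg 2 [153.5°–195.7°] simple-harmonic, h=-18: θ=193.5° here. β=40, B=42.2. -18/2·(1 − cos(π·0.9479)) = -17.8796 → s = 9.1204
radial distance = base radius + s = 17 + 9.1204 = 26.1204

26.1204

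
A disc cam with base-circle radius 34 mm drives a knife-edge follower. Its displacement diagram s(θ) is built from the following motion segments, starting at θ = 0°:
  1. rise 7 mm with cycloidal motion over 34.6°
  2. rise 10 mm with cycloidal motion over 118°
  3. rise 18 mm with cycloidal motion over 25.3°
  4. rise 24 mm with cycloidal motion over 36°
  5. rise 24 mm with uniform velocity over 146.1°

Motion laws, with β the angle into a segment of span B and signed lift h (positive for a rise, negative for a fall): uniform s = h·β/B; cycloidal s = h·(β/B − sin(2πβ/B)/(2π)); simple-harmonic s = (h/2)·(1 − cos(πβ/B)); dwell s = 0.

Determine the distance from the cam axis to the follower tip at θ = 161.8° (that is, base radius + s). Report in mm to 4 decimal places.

seg 1 [0°–34.6°] cycloidal, h=7: full span → s += 7 → s = 7.0000
seg 2 [34.6°–152.6°] cycloidal, h=10: full span → s += 10 → s = 17.0000
seg 3 [152.6°–177.9°] cycloidal, h=18: θ=161.8° here. β=9.2, B=25.3. 18·(0.3636 − sin(2π·0.3636)/(2π)) = 4.3804 → s = 21.3804
radial distance = base radius + s = 34 + 21.3804 = 55.3804

55.3804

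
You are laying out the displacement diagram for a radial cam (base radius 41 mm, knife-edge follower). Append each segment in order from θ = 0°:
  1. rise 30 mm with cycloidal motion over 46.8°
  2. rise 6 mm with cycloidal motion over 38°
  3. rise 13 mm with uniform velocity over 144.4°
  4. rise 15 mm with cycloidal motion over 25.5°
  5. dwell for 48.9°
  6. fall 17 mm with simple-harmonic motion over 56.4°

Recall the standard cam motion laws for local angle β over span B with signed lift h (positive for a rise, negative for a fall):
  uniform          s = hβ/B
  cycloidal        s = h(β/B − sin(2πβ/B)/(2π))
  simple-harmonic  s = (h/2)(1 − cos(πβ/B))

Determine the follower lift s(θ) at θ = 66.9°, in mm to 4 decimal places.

seg 1 [0°–46.8°] cycloidal, h=30: full span → s += 30 → s = 30.0000
seg 2 [46.8°–84.8°] cycloidal, h=6: θ=66.9° here. β=20.1, B=38. 6·(0.5289 − sin(2π·0.5289)/(2π)) = 3.3464 → s = 33.3464

33.3464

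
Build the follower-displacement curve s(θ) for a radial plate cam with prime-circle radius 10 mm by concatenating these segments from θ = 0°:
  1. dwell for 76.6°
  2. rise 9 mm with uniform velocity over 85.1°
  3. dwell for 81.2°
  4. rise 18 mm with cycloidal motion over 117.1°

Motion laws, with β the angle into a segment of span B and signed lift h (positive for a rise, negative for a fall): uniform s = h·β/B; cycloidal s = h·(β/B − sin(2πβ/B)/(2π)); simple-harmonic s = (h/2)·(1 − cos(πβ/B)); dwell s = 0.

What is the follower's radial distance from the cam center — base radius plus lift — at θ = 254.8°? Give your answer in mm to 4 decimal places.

seg 1 [0°–76.6°] dwell: s stays 0.0000
seg 2 [76.6°–161.7°] uniform, h=9: full span → s += 9 → s = 9.0000
seg 3 [161.7°–242.9°] dwell: s stays 9.0000
seg 4 [242.9°–360°] cycloidal, h=18: θ=254.8° here. β=11.9, B=117.1. 18·(0.1016 − sin(2π·0.1016)/(2π)) = 0.1218 → s = 9.1218
radial distance = base radius + s = 10 + 9.1218 = 19.1218

19.1218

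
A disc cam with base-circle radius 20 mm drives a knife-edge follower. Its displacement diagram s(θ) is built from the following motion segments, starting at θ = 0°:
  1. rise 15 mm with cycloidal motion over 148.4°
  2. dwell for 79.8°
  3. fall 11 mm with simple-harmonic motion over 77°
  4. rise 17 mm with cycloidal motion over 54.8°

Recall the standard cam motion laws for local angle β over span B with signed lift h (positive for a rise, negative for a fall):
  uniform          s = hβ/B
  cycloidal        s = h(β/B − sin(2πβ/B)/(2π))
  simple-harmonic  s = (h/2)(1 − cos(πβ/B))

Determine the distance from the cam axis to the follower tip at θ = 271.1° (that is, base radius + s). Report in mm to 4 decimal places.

seg 1 [0°–148.4°] cycloidal, h=15: full span → s += 15 → s = 15.0000
seg 2 [148.4°–228.2°] dwell: s stays 15.0000
seg 3 [228.2°–305.2°] simple-harmonic, h=-11: θ=271.1° here. β=42.9, B=77. -11/2·(1 − cos(π·0.5571)) = -6.4821 → s = 8.5179
radial distance = base radius + s = 20 + 8.5179 = 28.5179

28.5179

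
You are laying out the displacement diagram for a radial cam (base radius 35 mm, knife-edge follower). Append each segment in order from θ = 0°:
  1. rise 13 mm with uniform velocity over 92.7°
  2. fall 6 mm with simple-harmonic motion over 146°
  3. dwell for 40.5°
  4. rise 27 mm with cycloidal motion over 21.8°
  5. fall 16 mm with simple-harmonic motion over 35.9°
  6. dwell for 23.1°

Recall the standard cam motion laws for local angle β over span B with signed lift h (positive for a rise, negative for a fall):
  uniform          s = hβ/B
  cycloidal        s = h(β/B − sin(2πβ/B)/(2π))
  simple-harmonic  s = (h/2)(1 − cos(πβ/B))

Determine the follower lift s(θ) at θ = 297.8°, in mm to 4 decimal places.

seg 1 [0°–92.7°] uniform, h=13: full span → s += 13 → s = 13.0000
seg 2 [92.7°–238.7°] simple-harmonic, h=-6: full span → s += -6 → s = 7.0000
seg 3 [238.7°–279.2°] dwell: s stays 7.0000
seg 4 [279.2°–301°] cycloidal, h=27: θ=297.8° here. β=18.6, B=21.8. 27·(0.8532 − sin(2π·0.8532)/(2π)) = 26.4615 → s = 33.4615

33.4615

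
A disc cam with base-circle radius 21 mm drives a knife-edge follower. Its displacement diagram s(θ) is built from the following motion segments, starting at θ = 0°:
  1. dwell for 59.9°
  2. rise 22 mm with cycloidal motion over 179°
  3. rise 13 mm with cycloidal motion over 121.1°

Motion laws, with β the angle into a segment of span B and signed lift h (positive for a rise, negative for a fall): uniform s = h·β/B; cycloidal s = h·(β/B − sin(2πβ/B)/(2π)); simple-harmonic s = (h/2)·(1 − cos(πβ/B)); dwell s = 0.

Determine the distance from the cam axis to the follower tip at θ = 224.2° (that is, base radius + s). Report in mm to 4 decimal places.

seg 1 [0°–59.9°] dwell: s stays 0.0000
seg 2 [59.9°–238.9°] cycloidal, h=22: θ=224.2° here. β=164.3, B=179. 22·(0.9179 − sin(2π·0.9179)/(2π)) = 21.9209 → s = 21.9209
radial distance = base radius + s = 21 + 21.9209 = 42.9209

42.9209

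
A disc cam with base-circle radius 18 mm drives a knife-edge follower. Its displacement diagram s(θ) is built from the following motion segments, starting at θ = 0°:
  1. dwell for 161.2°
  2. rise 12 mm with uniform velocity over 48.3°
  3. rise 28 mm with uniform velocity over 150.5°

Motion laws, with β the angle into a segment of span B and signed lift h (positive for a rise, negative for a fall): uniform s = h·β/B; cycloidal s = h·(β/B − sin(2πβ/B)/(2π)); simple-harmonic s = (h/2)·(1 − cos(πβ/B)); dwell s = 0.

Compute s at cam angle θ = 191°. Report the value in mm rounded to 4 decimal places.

seg 1 [0°–161.2°] dwell: s stays 0.0000
seg 2 [161.2°–209.5°] uniform, h=12: θ=191° here. β=29.8, B=48.3. 12·29.8/48.3 = 7.4037 → s = 7.4037

7.4037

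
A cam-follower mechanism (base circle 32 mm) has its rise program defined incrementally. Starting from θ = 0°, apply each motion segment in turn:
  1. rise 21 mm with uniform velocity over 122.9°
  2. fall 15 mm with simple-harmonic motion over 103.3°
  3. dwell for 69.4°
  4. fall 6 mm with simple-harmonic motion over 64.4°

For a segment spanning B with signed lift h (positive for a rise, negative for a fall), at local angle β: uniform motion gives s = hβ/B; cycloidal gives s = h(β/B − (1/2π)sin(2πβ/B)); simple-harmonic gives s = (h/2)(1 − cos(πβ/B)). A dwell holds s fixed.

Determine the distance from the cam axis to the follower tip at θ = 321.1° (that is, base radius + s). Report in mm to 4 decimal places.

seg 1 [0°–122.9°] uniform, h=21: full span → s += 21 → s = 21.0000
seg 2 [122.9°–226.2°] simple-harmonic, h=-15: full span → s += -15 → s = 6.0000
seg 3 [226.2°–295.6°] dwell: s stays 6.0000
seg 4 [295.6°–360°] simple-harmonic, h=-6: θ=321.1° here. β=25.5, B=64.4. -6/2·(1 − cos(π·0.3960)) = -2.0368 → s = 3.9632
radial distance = base radius + s = 32 + 3.9632 = 35.9632

35.9632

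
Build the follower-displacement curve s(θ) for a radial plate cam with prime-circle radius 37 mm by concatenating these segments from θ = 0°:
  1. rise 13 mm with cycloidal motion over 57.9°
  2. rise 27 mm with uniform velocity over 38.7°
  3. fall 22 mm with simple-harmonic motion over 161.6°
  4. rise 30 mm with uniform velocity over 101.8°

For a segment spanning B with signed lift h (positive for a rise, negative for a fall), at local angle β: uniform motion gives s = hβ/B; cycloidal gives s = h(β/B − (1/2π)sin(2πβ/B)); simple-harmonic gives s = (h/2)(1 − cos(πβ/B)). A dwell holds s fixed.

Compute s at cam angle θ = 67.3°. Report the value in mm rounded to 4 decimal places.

seg 1 [0°–57.9°] cycloidal, h=13: full span → s += 13 → s = 13.0000
seg 2 [57.9°–96.6°] uniform, h=27: θ=67.3° here. β=9.4, B=38.7. 27·9.4/38.7 = 6.5581 → s = 19.5581

19.5581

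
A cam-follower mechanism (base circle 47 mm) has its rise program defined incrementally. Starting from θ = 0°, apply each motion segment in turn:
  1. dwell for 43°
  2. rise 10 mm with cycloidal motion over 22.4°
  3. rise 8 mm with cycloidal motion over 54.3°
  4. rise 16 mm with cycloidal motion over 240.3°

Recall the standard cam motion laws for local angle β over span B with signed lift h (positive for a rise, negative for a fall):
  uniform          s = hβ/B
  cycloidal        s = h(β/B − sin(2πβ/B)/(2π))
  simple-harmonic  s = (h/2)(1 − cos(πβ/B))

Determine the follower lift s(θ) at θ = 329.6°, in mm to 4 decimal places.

seg 1 [0°–43°] dwell: s stays 0.0000
seg 2 [43°–65.4°] cycloidal, h=10: full span → s += 10 → s = 10.0000
seg 3 [65.4°–119.7°] cycloidal, h=8: full span → s += 8 → s = 18.0000
seg 4 [119.7°–360°] cycloidal, h=16: θ=329.6° here. β=209.9, B=240.3. 16·(0.8735 − sin(2π·0.8735)/(2π)) = 15.7935 → s = 33.7935

33.7935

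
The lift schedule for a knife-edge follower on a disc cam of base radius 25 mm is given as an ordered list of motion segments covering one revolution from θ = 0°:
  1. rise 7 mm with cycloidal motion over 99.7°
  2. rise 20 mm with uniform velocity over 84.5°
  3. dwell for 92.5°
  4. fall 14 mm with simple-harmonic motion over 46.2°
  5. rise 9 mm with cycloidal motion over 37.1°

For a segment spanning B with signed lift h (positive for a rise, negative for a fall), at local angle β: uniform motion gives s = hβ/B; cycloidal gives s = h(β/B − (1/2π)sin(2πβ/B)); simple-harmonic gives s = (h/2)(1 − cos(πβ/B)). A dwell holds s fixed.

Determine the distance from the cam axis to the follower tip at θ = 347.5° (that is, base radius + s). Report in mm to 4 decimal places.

seg 1 [0°–99.7°] cycloidal, h=7: full span → s += 7 → s = 7.0000
seg 2 [99.7°–184.2°] uniform, h=20: full span → s += 20 → s = 27.0000
seg 3 [184.2°–276.7°] dwell: s stays 27.0000
seg 4 [276.7°–322.9°] simple-harmonic, h=-14: full span → s += -14 → s = 13.0000
seg 5 [322.9°–360°] cycloidal, h=9: θ=347.5° here. β=24.6, B=37.1. 9·(0.6631 − sin(2π·0.6631)/(2π)) = 7.1917 → s = 20.1917
radial distance = base radius + s = 25 + 20.1917 = 45.1917

45.1917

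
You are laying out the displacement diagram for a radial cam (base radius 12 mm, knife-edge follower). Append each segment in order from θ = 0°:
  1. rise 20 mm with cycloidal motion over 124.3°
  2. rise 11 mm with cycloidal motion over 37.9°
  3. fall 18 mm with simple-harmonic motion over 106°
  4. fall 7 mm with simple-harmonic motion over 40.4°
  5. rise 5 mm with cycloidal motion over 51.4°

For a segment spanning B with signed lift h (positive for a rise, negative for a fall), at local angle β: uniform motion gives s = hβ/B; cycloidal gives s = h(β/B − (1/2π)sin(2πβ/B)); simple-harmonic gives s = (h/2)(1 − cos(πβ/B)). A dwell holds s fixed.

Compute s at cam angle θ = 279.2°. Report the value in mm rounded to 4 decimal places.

seg 1 [0°–124.3°] cycloidal, h=20: full span → s += 20 → s = 20.0000
seg 2 [124.3°–162.2°] cycloidal, h=11: full span → s += 11 → s = 31.0000
seg 3 [162.2°–268.2°] simple-harmonic, h=-18: full span → s += -18 → s = 13.0000
seg 4 [268.2°–308.6°] simple-harmonic, h=-7: θ=279.2° here. β=11, B=40.4. -7/2·(1 − cos(π·0.2723)) = -1.2042 → s = 11.7958

11.7958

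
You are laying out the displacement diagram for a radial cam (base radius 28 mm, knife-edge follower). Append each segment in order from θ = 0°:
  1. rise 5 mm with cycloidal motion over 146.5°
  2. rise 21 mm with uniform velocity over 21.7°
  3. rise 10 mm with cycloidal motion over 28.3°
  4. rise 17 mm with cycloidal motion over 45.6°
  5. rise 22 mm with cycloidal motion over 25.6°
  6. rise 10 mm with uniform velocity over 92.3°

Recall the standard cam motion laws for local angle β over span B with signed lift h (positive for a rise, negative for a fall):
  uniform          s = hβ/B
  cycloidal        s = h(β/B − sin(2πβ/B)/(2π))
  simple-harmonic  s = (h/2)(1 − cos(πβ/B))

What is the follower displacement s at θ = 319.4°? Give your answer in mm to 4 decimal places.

seg 1 [0°–146.5°] cycloidal, h=5: full span → s += 5 → s = 5.0000
seg 2 [146.5°–168.2°] uniform, h=21: full span → s += 21 → s = 26.0000
seg 3 [168.2°–196.5°] cycloidal, h=10: full span → s += 10 → s = 36.0000
seg 4 [196.5°–242.1°] cycloidal, h=17: full span → s += 17 → s = 53.0000
seg 5 [242.1°–267.7°] cycloidal, h=22: full span → s += 22 → s = 75.0000
seg 6 [267.7°–360°] uniform, h=10: θ=319.4° here. β=51.7, B=92.3. 10·51.7/92.3 = 5.6013 → s = 80.6013

80.6013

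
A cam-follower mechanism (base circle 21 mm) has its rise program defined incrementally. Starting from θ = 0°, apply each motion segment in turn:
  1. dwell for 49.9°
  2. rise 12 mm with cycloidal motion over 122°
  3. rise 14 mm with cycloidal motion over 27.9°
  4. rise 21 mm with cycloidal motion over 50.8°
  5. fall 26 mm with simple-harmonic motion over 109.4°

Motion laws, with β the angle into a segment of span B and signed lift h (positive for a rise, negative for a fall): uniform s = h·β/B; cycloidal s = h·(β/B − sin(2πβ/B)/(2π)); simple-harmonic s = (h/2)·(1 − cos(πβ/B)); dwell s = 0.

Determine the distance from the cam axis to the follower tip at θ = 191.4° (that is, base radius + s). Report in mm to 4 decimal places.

seg 1 [0°–49.9°] dwell: s stays 0.0000
seg 2 [49.9°–171.9°] cycloidal, h=12: full span → s += 12 → s = 12.0000
seg 3 [171.9°–199.8°] cycloidal, h=14: θ=191.4° here. β=19.5, B=27.9. 14·(0.6989 − sin(2π·0.6989)/(2π)) = 11.8994 → s = 23.8994
radial distance = base radius + s = 21 + 23.8994 = 44.8994

44.8994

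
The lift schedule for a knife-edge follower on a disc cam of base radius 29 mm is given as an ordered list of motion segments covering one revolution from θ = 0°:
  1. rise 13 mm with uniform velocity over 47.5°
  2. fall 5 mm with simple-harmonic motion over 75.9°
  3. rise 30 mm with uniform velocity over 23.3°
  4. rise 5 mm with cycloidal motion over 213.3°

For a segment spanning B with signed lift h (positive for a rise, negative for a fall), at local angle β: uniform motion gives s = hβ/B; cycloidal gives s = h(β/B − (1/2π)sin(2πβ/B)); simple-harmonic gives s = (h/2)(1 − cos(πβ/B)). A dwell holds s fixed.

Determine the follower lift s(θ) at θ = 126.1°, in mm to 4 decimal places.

seg 1 [0°–47.5°] uniform, h=13: full span → s += 13 → s = 13.0000
seg 2 [47.5°–123.4°] simple-harmonic, h=-5: full span → s += -5 → s = 8.0000
seg 3 [123.4°–146.7°] uniform, h=30: θ=126.1° here. β=2.7, B=23.3. 30·2.7/23.3 = 3.4764 → s = 11.4764

11.4764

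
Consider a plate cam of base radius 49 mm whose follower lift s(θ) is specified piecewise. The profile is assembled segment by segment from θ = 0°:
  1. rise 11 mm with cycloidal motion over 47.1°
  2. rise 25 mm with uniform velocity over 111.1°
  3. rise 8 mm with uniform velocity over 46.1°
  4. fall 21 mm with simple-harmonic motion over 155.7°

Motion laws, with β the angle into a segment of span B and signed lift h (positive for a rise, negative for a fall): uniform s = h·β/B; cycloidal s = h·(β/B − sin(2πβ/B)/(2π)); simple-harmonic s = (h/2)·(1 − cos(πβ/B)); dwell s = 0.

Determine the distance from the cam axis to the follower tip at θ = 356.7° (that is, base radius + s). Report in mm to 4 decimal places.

seg 1 [0°–47.1°] cycloidal, h=11: full span → s += 11 → s = 11.0000
seg 2 [47.1°–158.2°] uniform, h=25: full span → s += 25 → s = 36.0000
seg 3 [158.2°–204.3°] uniform, h=8: full span → s += 8 → s = 44.0000
seg 4 [204.3°–360°] simple-harmonic, h=-21: θ=356.7° here. β=152.4, B=155.7. -21/2·(1 − cos(π·0.9788)) = -20.9767 → s = 23.0233
radial distance = base radius + s = 49 + 23.0233 = 72.0233

72.0233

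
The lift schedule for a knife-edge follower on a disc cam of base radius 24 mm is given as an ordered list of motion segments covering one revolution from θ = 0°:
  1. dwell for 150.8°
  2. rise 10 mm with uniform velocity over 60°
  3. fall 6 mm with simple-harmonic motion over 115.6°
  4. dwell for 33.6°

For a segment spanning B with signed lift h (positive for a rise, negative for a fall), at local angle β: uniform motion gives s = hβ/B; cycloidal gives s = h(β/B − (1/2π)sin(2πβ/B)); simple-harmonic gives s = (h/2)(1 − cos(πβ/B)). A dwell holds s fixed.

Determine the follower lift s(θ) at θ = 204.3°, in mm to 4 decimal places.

seg 1 [0°–150.8°] dwell: s stays 0.0000
seg 2 [150.8°–210.8°] uniform, h=10: θ=204.3° here. β=53.5, B=60. 10·53.5/60 = 8.9167 → s = 8.9167

8.9167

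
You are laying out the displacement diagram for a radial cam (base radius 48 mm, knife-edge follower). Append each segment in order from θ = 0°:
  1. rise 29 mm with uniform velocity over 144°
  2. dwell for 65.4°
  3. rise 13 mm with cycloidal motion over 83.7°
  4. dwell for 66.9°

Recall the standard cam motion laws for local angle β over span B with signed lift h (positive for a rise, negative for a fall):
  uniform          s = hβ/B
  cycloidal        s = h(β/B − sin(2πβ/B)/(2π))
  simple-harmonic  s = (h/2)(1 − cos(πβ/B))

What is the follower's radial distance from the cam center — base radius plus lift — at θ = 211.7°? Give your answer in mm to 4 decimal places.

seg 1 [0°–144°] uniform, h=29: full span → s += 29 → s = 29.0000
seg 2 [144°–209.4°] dwell: s stays 29.0000
seg 3 [209.4°–293.1°] cycloidal, h=13: θ=211.7° here. β=2.3, B=83.7. 13·(0.0275 − sin(2π·0.0275)/(2π)) = 0.0018 → s = 29.0018
radial distance = base radius + s = 48 + 29.0018 = 77.0018

77.0018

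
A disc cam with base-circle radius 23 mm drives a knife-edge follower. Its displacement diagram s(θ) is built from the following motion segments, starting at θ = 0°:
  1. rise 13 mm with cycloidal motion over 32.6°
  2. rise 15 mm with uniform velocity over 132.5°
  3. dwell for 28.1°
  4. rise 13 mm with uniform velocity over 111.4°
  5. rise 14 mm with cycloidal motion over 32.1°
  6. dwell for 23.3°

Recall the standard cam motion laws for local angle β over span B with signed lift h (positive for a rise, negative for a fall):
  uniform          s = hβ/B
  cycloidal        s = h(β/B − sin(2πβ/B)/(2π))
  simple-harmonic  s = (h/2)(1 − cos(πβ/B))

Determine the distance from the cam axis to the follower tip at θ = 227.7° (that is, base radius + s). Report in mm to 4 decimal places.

seg 1 [0°–32.6°] cycloidal, h=13: full span → s += 13 → s = 13.0000
seg 2 [32.6°–165.1°] uniform, h=15: full span → s += 15 → s = 28.0000
seg 3 [165.1°–193.2°] dwell: s stays 28.0000
seg 4 [193.2°–304.6°] uniform, h=13: θ=227.7° here. β=34.5, B=111.4. 13·34.5/111.4 = 4.0260 → s = 32.0260
radial distance = base radius + s = 23 + 32.0260 = 55.0260

55.0260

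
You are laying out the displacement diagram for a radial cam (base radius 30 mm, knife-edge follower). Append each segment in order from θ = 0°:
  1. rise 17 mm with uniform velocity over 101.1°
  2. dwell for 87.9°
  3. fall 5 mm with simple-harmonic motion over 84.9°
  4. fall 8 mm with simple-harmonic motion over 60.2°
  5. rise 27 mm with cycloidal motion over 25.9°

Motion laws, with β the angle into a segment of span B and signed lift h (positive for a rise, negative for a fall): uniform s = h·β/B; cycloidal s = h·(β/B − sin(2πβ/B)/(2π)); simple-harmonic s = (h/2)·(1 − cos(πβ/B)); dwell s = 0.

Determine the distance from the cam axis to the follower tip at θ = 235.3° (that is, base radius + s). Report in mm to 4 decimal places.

seg 1 [0°–101.1°] uniform, h=17: full span → s += 17 → s = 17.0000
seg 2 [101.1°–189°] dwell: s stays 17.0000
seg 3 [189°–273.9°] simple-harmonic, h=-5: θ=235.3° here. β=46.3, B=84.9. -5/2·(1 − cos(π·0.5453)) = -2.8550 → s = 14.1450
radial distance = base radius + s = 30 + 14.1450 = 44.1450

44.1450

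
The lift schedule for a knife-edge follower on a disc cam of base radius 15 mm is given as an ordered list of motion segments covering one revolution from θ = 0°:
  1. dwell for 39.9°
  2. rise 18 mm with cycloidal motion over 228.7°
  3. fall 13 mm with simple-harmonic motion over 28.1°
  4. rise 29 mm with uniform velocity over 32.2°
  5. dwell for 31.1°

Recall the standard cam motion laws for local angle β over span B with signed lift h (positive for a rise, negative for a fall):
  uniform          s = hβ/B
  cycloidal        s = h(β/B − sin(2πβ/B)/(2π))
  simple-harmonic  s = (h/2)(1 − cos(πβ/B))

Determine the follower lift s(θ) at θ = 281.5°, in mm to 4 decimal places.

seg 1 [0°–39.9°] dwell: s stays 0.0000
seg 2 [39.9°–268.6°] cycloidal, h=18: full span → s += 18 → s = 18.0000
seg 3 [268.6°–296.7°] simple-harmonic, h=-13: θ=281.5° here. β=12.9, B=28.1. -13/2·(1 − cos(π·0.4591)) = -5.6666 → s = 12.3334

12.3334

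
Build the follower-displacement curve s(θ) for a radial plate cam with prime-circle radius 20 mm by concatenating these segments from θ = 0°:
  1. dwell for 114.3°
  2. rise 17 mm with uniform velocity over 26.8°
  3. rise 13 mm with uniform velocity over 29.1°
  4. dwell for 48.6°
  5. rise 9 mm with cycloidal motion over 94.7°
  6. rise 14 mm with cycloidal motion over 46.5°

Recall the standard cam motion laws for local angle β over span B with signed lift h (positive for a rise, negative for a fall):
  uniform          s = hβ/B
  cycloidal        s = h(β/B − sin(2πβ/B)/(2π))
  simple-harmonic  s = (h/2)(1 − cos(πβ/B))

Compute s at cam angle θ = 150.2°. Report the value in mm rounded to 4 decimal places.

seg 1 [0°–114.3°] dwell: s stays 0.0000
seg 2 [114.3°–141.1°] uniform, h=17: full span → s += 17 → s = 17.0000
seg 3 [141.1°–170.2°] uniform, h=13: θ=150.2° here. β=9.1, B=29.1. 13·9.1/29.1 = 4.0653 → s = 21.0653

21.0653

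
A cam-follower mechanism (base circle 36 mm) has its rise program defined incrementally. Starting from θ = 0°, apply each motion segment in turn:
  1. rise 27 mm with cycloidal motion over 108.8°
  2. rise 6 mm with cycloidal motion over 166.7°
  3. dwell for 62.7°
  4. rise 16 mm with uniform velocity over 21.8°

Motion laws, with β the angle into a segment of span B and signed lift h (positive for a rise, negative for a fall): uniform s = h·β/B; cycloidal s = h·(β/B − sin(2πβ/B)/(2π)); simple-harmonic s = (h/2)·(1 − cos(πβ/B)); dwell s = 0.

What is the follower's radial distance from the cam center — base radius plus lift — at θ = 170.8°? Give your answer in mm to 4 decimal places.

seg 1 [0°–108.8°] cycloidal, h=27: full span → s += 27 → s = 27.0000
seg 2 [108.8°–275.5°] cycloidal, h=6: θ=170.8° here. β=62, B=166.7. 6·(0.3719 − sin(2π·0.3719)/(2π)) = 1.5434 → s = 28.5434
radial distance = base radius + s = 36 + 28.5434 = 64.5434

64.5434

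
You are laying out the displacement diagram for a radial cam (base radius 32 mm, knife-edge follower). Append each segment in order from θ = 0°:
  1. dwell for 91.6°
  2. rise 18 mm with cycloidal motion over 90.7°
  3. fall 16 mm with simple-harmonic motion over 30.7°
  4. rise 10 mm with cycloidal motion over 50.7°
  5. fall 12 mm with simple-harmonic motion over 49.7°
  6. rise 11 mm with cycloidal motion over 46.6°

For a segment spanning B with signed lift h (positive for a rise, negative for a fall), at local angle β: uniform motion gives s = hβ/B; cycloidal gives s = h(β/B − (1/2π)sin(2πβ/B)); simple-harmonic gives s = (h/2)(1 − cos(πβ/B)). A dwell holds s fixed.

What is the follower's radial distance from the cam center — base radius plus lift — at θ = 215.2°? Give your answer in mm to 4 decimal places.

seg 1 [0°–91.6°] dwell: s stays 0.0000
seg 2 [91.6°–182.3°] cycloidal, h=18: full span → s += 18 → s = 18.0000
seg 3 [182.3°–213°] simple-harmonic, h=-16: full span → s += -16 → s = 2.0000
seg 4 [213°–263.7°] cycloidal, h=10: θ=215.2° here. β=2.2, B=50.7. 10·(0.0434 − sin(2π·0.0434)/(2π)) = 0.0054 → s = 2.0054
radial distance = base radius + s = 32 + 2.0054 = 34.0054

34.0054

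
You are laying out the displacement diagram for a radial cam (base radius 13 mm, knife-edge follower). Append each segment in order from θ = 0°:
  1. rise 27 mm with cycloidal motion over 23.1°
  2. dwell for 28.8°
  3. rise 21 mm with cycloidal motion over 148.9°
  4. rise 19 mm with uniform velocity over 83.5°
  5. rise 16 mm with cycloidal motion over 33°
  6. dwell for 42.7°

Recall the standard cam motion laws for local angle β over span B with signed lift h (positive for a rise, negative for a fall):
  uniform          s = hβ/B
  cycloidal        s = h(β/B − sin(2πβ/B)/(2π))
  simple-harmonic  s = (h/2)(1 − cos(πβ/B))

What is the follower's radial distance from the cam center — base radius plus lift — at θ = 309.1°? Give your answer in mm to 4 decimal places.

seg 1 [0°–23.1°] cycloidal, h=27: full span → s += 27 → s = 27.0000
seg 2 [23.1°–51.9°] dwell: s stays 27.0000
seg 3 [51.9°–200.8°] cycloidal, h=21: full span → s += 21 → s = 48.0000
seg 4 [200.8°–284.3°] uniform, h=19: full span → s += 19 → s = 67.0000
seg 5 [284.3°–317.3°] cycloidal, h=16: θ=309.1° here. β=24.8, B=33. 16·(0.7515 − sin(2π·0.7515)/(2π)) = 14.5706 → s = 81.5706
radial distance = base radius + s = 13 + 81.5706 = 94.5706

94.5706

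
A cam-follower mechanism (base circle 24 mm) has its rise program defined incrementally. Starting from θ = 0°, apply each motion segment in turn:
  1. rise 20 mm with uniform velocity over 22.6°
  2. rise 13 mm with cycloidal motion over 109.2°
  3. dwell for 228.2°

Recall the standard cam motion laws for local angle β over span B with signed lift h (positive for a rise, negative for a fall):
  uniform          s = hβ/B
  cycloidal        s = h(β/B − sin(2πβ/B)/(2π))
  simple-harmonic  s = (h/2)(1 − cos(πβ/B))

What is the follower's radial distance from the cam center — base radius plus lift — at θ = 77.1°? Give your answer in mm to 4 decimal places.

seg 1 [0°–22.6°] uniform, h=20: full span → s += 20 → s = 20.0000
seg 2 [22.6°–131.8°] cycloidal, h=13: θ=77.1° here. β=54.5, B=109.2. 13·(0.4991 − sin(2π·0.4991)/(2π)) = 6.4762 → s = 26.4762
radial distance = base radius + s = 24 + 26.4762 = 50.4762

50.4762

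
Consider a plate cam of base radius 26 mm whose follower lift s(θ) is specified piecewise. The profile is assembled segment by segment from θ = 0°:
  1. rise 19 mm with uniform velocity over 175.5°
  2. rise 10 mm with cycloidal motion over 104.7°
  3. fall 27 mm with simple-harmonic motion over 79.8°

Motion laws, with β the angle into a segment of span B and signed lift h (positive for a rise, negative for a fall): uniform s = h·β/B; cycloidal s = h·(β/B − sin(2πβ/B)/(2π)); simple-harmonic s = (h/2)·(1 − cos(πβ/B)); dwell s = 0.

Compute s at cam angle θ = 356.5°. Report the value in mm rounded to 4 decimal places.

seg 1 [0°–175.5°] uniform, h=19: full span → s += 19 → s = 19.0000
seg 2 [175.5°–280.2°] cycloidal, h=10: full span → s += 10 → s = 29.0000
seg 3 [280.2°–360°] simple-harmonic, h=-27: θ=356.5° here. β=76.3, B=79.8. -27/2·(1 − cos(π·0.9561)) = -26.8720 → s = 2.1280

2.1280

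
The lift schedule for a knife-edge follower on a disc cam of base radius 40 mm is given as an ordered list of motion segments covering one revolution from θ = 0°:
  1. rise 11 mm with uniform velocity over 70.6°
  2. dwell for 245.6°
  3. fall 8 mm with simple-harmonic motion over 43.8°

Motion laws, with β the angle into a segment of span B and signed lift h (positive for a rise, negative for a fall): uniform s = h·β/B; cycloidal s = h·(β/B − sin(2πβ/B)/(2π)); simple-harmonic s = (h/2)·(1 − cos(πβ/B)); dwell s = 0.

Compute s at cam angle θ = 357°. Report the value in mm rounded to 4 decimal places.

seg 1 [0°–70.6°] uniform, h=11: full span → s += 11 → s = 11.0000
seg 2 [70.6°–316.2°] dwell: s stays 11.0000
seg 3 [316.2°–360°] simple-harmonic, h=-8: θ=357° here. β=40.8, B=43.8. -8/2·(1 − cos(π·0.9315)) = -7.9078 → s = 3.0922

3.0922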